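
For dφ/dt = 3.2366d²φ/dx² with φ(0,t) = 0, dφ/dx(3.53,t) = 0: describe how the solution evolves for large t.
φ → 0. Heat escapes through the Dirichlet boundary.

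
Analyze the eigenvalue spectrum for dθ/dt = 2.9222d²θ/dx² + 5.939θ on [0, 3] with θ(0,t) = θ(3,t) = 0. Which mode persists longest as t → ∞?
Eigenvalues: λₙ = 2.9222n²π²/3² - 5.939.
First three modes:
  n=1: λ₁ = 2.9222π²/3² - 5.939 ≈ -2.734
  n=2: λ₂ = 11.6888π²/3² - 5.939 ≈ 6.879
  n=3: λ₃ = 26.2998π²/3² - 5.939 ≈ 22.902
Since 2.9222π²/3² ≈ 3.205 < 5.939, λ₁ < 0.
The n=1 mode grows fastest (−λₙ is largest for n=1) → dominates.
Asymptotic: θ ~ c₁ sin(πx/3) e^{2.734t} (exponential growth at rate −λ₁ ≈ 2.734).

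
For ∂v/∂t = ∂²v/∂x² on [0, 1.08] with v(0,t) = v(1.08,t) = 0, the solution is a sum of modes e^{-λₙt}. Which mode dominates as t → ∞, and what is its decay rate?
Eigenvalues: λₙ = n²π²/1.08².
First three modes:
  n=1: λ₁ = π²/1.08² ≈ 8.462
  n=2: λ₂ = 4π²/1.08² ≈ 33.846 (4× faster decay)
  n=3: λ₃ = 9π²/1.08² ≈ 76.154 (9× faster decay)
As t → ∞, higher modes decay exponentially faster. The n=1 mode dominates: v ~ c₁ sin(πx/1.08) e^{-λ₁t}.
Decay rate: λ₁ = π²/1.08² ≈ 8.462.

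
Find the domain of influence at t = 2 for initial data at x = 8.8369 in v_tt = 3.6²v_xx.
Domain of influence: [1.6369, 16.0369]. Data at x = 8.8369 spreads outward at speed 3.6.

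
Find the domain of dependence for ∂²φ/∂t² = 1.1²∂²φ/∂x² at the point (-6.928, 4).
Domain of dependence: [-11.328, -2.528]. Signals travel at speed 1.1, so data within |x - -6.928| ≤ 1.1·4 = 4.4 can reach the point.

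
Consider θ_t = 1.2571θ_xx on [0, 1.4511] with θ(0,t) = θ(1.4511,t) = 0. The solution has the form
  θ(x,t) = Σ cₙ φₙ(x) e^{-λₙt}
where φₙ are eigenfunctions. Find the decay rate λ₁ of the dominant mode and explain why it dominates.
Eigenvalues: λₙ = 1.2571n²π²/1.4511².
First three modes:
  n=1: λ₁ = 1.2571π²/1.4511² ≈ 5.892
  n=2: λ₂ = 5.0284π²/1.4511² ≈ 23.569 (4× faster decay)
  n=3: λ₃ = 11.3139π²/1.4511² ≈ 53.029 (9× faster decay)
As t → ∞, higher modes decay exponentially faster. The n=1 mode dominates: θ ~ c₁ sin(πx/1.4511) e^{-λ₁t}.
Decay rate: λ₁ = 1.2571π²/1.4511² ≈ 5.892.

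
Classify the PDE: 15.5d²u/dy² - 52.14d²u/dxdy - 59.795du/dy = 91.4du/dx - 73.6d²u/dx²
Rewriting in standard form: 73.6d²u/dx² - 52.14d²u/dxdy + 15.5d²u/dy² - 91.4du/dx - 59.795du/dy = 0. A = 73.6, B = -52.14, C = 15.5. Discriminant B² - 4AC = -1844.6204. Since -1844.6204 < 0, elliptic.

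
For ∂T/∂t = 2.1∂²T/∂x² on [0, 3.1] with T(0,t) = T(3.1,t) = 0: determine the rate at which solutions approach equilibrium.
Eigenvalues: λₙ = 2.1n²π²/3.1².
First three modes:
  n=1: λ₁ = 2.1π²/3.1² ≈ 2.157
  n=2: λ₂ = 8.4π²/3.1² ≈ 8.627 (4× faster decay)
  n=3: λ₃ = 18.9π²/3.1² ≈ 19.411 (9× faster decay)
As t → ∞, higher modes decay exponentially faster. The n=1 mode dominates: T ~ c₁ sin(πx/3.1) e^{-λ₁t}.
Decay rate: λ₁ = 2.1π²/3.1² ≈ 2.157.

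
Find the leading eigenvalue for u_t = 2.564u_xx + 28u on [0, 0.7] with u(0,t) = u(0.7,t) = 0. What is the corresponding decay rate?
Eigenvalues: λₙ = 2.564n²π²/0.7² - 28.
First three modes:
  n=1: λ₁ = 2.564π²/0.7² - 28 ≈ 23.644
  n=2: λ₂ = 10.256π²/0.7² - 28 ≈ 178.577
  n=3: λ₃ = 23.076π²/0.7² - 28 ≈ 436.798
Since 2.564π²/0.7² ≈ 51.644 > 28, all λₙ > 0.
The n=1 mode decays slowest → dominates as t → ∞.
Asymptotic: u ~ c₁ sin(πx/0.7) e^{-λ₁t} with decay rate λ₁ ≈ 23.644.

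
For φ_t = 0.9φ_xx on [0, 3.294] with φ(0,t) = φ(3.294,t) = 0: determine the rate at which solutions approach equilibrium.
Eigenvalues: λₙ = 0.9n²π²/3.294².
First three modes:
  n=1: λ₁ = 0.9π²/3.294² ≈ 0.819
  n=2: λ₂ = 3.6π²/3.294² ≈ 3.275 (4× faster decay)
  n=3: λ₃ = 8.1π²/3.294² ≈ 7.368 (9× faster decay)
As t → ∞, higher modes decay exponentially faster. The n=1 mode dominates: φ ~ c₁ sin(πx/3.294) e^{-λ₁t}.
Decay rate: λ₁ = 0.9π²/3.294² ≈ 0.819.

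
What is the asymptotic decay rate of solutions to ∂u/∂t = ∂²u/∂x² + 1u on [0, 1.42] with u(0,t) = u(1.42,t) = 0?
Eigenvalues: λₙ = n²π²/1.42² - 1.
First three modes:
  n=1: λ₁ = π²/1.42² - 1 ≈ 3.895
  n=2: λ₂ = 4π²/1.42² - 1 ≈ 18.579
  n=3: λ₃ = 9π²/1.42² - 1 ≈ 43.052
Since π²/1.42² ≈ 4.895 > 1, all λₙ > 0.
The n=1 mode decays slowest → dominates as t → ∞.
Asymptotic: u ~ c₁ sin(πx/1.42) e^{-λ₁t} with decay rate λ₁ ≈ 3.895.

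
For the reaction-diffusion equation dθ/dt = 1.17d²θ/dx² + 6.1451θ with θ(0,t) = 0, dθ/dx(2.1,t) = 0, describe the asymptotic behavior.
θ grows unboundedly. Reaction dominates diffusion (r=6.1451 > κπ²/(4L²)≈0.65); solution grows exponentially.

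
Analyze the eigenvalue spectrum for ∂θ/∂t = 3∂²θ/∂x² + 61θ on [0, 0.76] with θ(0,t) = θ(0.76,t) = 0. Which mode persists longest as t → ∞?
Eigenvalues: λₙ = 3n²π²/0.76² - 61.
First three modes:
  n=1: λ₁ = 3π²/0.76² - 61 ≈ -9.738
  n=2: λ₂ = 12π²/0.76² - 61 ≈ 144.047
  n=3: λ₃ = 27π²/0.76² - 61 ≈ 400.356
Since 3π²/0.76² ≈ 51.262 < 61, λ₁ < 0.
The n=1 mode grows fastest (−λₙ is largest for n=1) → dominates.
Asymptotic: θ ~ c₁ sin(πx/0.76) e^{9.738t} (exponential growth at rate −λ₁ ≈ 9.738).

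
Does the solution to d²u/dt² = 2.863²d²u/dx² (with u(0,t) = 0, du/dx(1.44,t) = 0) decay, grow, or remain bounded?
u oscillates (no decay). Energy is conserved; the solution oscillates indefinitely as standing waves.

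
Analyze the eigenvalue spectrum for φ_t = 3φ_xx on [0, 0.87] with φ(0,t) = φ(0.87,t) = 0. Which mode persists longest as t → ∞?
Eigenvalues: λₙ = 3n²π²/0.87².
First three modes:
  n=1: λ₁ = 3π²/0.87² ≈ 39.119
  n=2: λ₂ = 12π²/0.87² ≈ 156.474 (4× faster decay)
  n=3: λ₃ = 27π²/0.87² ≈ 352.067 (9× faster decay)
As t → ∞, higher modes decay exponentially faster. The n=1 mode dominates: φ ~ c₁ sin(πx/0.87) e^{-λ₁t}.
Decay rate: λ₁ = 3π²/0.87² ≈ 39.119.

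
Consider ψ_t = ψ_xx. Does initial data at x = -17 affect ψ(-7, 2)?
Yes, for any finite x. The heat equation has infinite propagation speed, so all initial data affects all points at any t > 0.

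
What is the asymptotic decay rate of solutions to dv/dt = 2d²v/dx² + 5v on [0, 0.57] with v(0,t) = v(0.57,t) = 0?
Eigenvalues: λₙ = 2n²π²/0.57² - 5.
First three modes:
  n=1: λ₁ = 2π²/0.57² - 5 ≈ 55.755
  n=2: λ₂ = 8π²/0.57² - 5 ≈ 238.019
  n=3: λ₃ = 18π²/0.57² - 5 ≈ 541.792
Since 2π²/0.57² ≈ 60.755 > 5, all λₙ > 0.
The n=1 mode decays slowest → dominates as t → ∞.
Asymptotic: v ~ c₁ sin(πx/0.57) e^{-λ₁t} with decay rate λ₁ ≈ 55.755.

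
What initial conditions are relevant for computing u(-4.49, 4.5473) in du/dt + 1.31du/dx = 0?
A single point: x = -10.446963. The characteristic through (-4.49, 4.5473) is x - 1.31t = const, so x = -4.49 - 1.31·4.5473 = -10.446963.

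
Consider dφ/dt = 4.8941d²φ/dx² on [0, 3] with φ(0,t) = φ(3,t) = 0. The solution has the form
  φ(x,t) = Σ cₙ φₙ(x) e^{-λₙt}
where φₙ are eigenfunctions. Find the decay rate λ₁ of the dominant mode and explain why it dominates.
Eigenvalues: λₙ = 4.8941n²π²/3².
First three modes:
  n=1: λ₁ = 4.8941π²/3² ≈ 5.367
  n=2: λ₂ = 19.5764π²/3² ≈ 21.468 (4× faster decay)
  n=3: λ₃ = 44.0469π²/3² ≈ 48.303 (9× faster decay)
As t → ∞, higher modes decay exponentially faster. The n=1 mode dominates: φ ~ c₁ sin(πx/3) e^{-λ₁t}.
Decay rate: λ₁ = 4.8941π²/3² ≈ 5.367.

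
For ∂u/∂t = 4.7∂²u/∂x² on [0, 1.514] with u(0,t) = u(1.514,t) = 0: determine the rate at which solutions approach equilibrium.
Eigenvalues: λₙ = 4.7n²π²/1.514².
First three modes:
  n=1: λ₁ = 4.7π²/1.514² ≈ 20.237
  n=2: λ₂ = 18.8π²/1.514² ≈ 80.948 (4× faster decay)
  n=3: λ₃ = 42.3π²/1.514² ≈ 182.133 (9× faster decay)
As t → ∞, higher modes decay exponentially faster. The n=1 mode dominates: u ~ c₁ sin(πx/1.514) e^{-λ₁t}.
Decay rate: λ₁ = 4.7π²/1.514² ≈ 20.237.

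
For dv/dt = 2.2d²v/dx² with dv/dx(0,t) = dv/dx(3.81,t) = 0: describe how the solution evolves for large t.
v → constant (steady state). Heat is conserved (no flux at boundaries); solution approaches the spatial average.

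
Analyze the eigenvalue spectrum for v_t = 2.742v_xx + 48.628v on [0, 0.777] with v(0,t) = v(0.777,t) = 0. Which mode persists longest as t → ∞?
Eigenvalues: λₙ = 2.742n²π²/0.777² - 48.628.
First three modes:
  n=1: λ₁ = 2.742π²/0.777² - 48.628 ≈ -3.802
  n=2: λ₂ = 10.968π²/0.777² - 48.628 ≈ 130.674
  n=3: λ₃ = 24.678π²/0.777² - 48.628 ≈ 354.802
Since 2.742π²/0.777² ≈ 44.826 < 48.628, λ₁ < 0.
The n=1 mode grows fastest (−λₙ is largest for n=1) → dominates.
Asymptotic: v ~ c₁ sin(πx/0.777) e^{3.802t} (exponential growth at rate −λ₁ ≈ 3.802).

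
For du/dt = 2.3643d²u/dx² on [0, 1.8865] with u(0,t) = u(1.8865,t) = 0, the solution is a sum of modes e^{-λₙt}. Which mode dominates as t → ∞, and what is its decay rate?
Eigenvalues: λₙ = 2.3643n²π²/1.8865².
First three modes:
  n=1: λ₁ = 2.3643π²/1.8865² ≈ 6.557
  n=2: λ₂ = 9.4572π²/1.8865² ≈ 26.227 (4× faster decay)
  n=3: λ₃ = 21.2787π²/1.8865² ≈ 59.011 (9× faster decay)
As t → ∞, higher modes decay exponentially faster. The n=1 mode dominates: u ~ c₁ sin(πx/1.8865) e^{-λ₁t}.
Decay rate: λ₁ = 2.3643π²/1.8865² ≈ 6.557.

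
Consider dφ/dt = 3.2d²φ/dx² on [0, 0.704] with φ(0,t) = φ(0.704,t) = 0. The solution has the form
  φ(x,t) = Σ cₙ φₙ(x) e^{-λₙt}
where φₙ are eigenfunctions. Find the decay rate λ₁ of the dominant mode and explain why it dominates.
Eigenvalues: λₙ = 3.2n²π²/0.704².
First three modes:
  n=1: λ₁ = 3.2π²/0.704² ≈ 63.724
  n=2: λ₂ = 12.8π²/0.704² ≈ 254.897 (4× faster decay)
  n=3: λ₃ = 28.8π²/0.704² ≈ 573.518 (9× faster decay)
As t → ∞, higher modes decay exponentially faster. The n=1 mode dominates: φ ~ c₁ sin(πx/0.704) e^{-λ₁t}.
Decay rate: λ₁ = 3.2π²/0.704² ≈ 63.724.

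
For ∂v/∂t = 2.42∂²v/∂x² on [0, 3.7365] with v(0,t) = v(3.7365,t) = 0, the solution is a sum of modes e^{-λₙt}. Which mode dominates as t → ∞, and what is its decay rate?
Eigenvalues: λₙ = 2.42n²π²/3.7365².
First three modes:
  n=1: λ₁ = 2.42π²/3.7365² ≈ 1.711
  n=2: λ₂ = 9.68π²/3.7365² ≈ 6.843 (4× faster decay)
  n=3: λ₃ = 21.78π²/3.7365² ≈ 15.397 (9× faster decay)
As t → ∞, higher modes decay exponentially faster. The n=1 mode dominates: v ~ c₁ sin(πx/3.7365) e^{-λ₁t}.
Decay rate: λ₁ = 2.42π²/3.7365² ≈ 1.711.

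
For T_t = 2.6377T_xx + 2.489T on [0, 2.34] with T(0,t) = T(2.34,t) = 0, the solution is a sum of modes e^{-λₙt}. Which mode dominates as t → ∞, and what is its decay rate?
Eigenvalues: λₙ = 2.6377n²π²/2.34² - 2.489.
First three modes:
  n=1: λ₁ = 2.6377π²/2.34² - 2.489 ≈ 2.265
  n=2: λ₂ = 10.5508π²/2.34² - 2.489 ≈ 16.528
  n=3: λ₃ = 23.7393π²/2.34² - 2.489 ≈ 40.3
Since 2.6377π²/2.34² ≈ 4.754 > 2.489, all λₙ > 0.
The n=1 mode decays slowest → dominates as t → ∞.
Asymptotic: T ~ c₁ sin(πx/2.34) e^{-λ₁t} with decay rate λ₁ ≈ 2.265.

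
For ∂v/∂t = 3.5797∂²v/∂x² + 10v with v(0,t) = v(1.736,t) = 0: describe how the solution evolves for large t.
v → 0. Diffusion dominates reaction (r=10 < κπ²/L²≈11.72); solution decays.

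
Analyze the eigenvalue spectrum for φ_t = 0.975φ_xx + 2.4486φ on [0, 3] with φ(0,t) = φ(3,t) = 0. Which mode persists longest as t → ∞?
Eigenvalues: λₙ = 0.975n²π²/3² - 2.4486.
First three modes:
  n=1: λ₁ = 0.975π²/3² - 2.4486 ≈ -1.379
  n=2: λ₂ = 3.9π²/3² - 2.4486 ≈ 1.828
  n=3: λ₃ = 8.775π²/3² - 2.4486 ≈ 7.174
Since 0.975π²/3² ≈ 1.069 < 2.4486, λ₁ < 0.
The n=1 mode grows fastest (−λₙ is largest for n=1) → dominates.
Asymptotic: φ ~ c₁ sin(πx/3) e^{1.379t} (exponential growth at rate −λ₁ ≈ 1.379).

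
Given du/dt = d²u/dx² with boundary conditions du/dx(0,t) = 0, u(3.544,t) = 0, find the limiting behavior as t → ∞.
u → 0. Heat escapes through the Dirichlet boundary.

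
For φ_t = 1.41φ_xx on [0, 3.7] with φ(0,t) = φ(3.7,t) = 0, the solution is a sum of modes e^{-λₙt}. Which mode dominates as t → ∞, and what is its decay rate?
Eigenvalues: λₙ = 1.41n²π²/3.7².
First three modes:
  n=1: λ₁ = 1.41π²/3.7² ≈ 1.017
  n=2: λ₂ = 5.64π²/3.7² ≈ 4.066 (4× faster decay)
  n=3: λ₃ = 12.69π²/3.7² ≈ 9.149 (9× faster decay)
As t → ∞, higher modes decay exponentially faster. The n=1 mode dominates: φ ~ c₁ sin(πx/3.7) e^{-λ₁t}.
Decay rate: λ₁ = 1.41π²/3.7² ≈ 1.017.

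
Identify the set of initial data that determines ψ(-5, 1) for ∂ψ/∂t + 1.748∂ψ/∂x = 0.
A single point: x = -6.748. The characteristic through (-5, 1) is x - 1.748t = const, so x = -5 - 1.748·1 = -6.748.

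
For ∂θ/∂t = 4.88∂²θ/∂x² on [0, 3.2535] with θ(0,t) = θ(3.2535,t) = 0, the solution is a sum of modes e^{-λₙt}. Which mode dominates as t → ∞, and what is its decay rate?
Eigenvalues: λₙ = 4.88n²π²/3.2535².
First three modes:
  n=1: λ₁ = 4.88π²/3.2535² ≈ 4.55
  n=2: λ₂ = 19.52π²/3.2535² ≈ 18.2 (4× faster decay)
  n=3: λ₃ = 43.92π²/3.2535² ≈ 40.951 (9× faster decay)
As t → ∞, higher modes decay exponentially faster. The n=1 mode dominates: θ ~ c₁ sin(πx/3.2535) e^{-λ₁t}.
Decay rate: λ₁ = 4.88π²/3.2535² ≈ 4.55.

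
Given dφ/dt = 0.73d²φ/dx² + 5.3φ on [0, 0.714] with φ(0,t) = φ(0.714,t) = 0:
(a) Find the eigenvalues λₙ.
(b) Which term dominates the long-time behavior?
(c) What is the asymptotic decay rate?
Eigenvalues: λₙ = 0.73n²π²/0.714² - 5.3.
First three modes:
  n=1: λ₁ = 0.73π²/0.714² - 5.3 ≈ 8.833
  n=2: λ₂ = 2.92π²/0.714² - 5.3 ≈ 51.231
  n=3: λ₃ = 6.57π²/0.714² - 5.3 ≈ 121.895
Since 0.73π²/0.714² ≈ 14.133 > 5.3, all λₙ > 0.
The n=1 mode decays slowest → dominates as t → ∞.
Asymptotic: φ ~ c₁ sin(πx/0.714) e^{-λ₁t} with decay rate λ₁ ≈ 8.833.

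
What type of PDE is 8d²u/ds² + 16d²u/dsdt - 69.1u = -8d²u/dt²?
Rewriting in standard form: 8d²u/ds² + 16d²u/dsdt + 8d²u/dt² - 69.1u = 0. With A = 8, B = 16, C = 8, the discriminant is 0. This is a parabolic PDE.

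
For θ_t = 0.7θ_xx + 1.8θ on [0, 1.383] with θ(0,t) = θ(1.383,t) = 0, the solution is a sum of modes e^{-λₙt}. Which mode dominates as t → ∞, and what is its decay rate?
Eigenvalues: λₙ = 0.7n²π²/1.383² - 1.8.
First three modes:
  n=1: λ₁ = 0.7π²/1.383² - 1.8 ≈ 1.812
  n=2: λ₂ = 2.8π²/1.383² - 1.8 ≈ 12.648
  n=3: λ₃ = 6.3π²/1.383² - 1.8 ≈ 30.708
Since 0.7π²/1.383² ≈ 3.612 > 1.8, all λₙ > 0.
The n=1 mode decays slowest → dominates as t → ∞.
Asymptotic: θ ~ c₁ sin(πx/1.383) e^{-λ₁t} with decay rate λ₁ ≈ 1.812.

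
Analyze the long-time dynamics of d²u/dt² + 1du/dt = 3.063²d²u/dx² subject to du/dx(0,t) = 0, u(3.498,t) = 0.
Long-time behavior: u → 0. Damping (γ=1) dissipates energy; oscillations decay exponentially.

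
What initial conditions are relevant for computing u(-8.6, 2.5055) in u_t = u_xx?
The entire real line. The heat equation has infinite propagation speed: any initial disturbance instantly affects all points (though exponentially small far away).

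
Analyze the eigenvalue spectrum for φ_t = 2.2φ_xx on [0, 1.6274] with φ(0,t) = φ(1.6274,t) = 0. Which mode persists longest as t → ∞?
Eigenvalues: λₙ = 2.2n²π²/1.6274².
First three modes:
  n=1: λ₁ = 2.2π²/1.6274² ≈ 8.198
  n=2: λ₂ = 8.8π²/1.6274² ≈ 32.794 (4× faster decay)
  n=3: λ₃ = 19.8π²/1.6274² ≈ 73.786 (9× faster decay)
As t → ∞, higher modes decay exponentially faster. The n=1 mode dominates: φ ~ c₁ sin(πx/1.6274) e^{-λ₁t}.
Decay rate: λ₁ = 2.2π²/1.6274² ≈ 8.198.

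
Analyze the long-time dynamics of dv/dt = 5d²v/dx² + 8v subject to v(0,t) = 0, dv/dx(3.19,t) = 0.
Long-time behavior: v grows unboundedly. Reaction dominates diffusion (r=8 > κπ²/(4L²)≈1.21); solution grows exponentially.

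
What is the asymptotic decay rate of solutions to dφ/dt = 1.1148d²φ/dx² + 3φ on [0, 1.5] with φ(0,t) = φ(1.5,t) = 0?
Eigenvalues: λₙ = 1.1148n²π²/1.5² - 3.
First three modes:
  n=1: λ₁ = 1.1148π²/1.5² - 3 ≈ 1.89
  n=2: λ₂ = 4.4592π²/1.5² - 3 ≈ 16.56
  n=3: λ₃ = 10.0332π²/1.5² - 3 ≈ 41.011
Since 1.1148π²/1.5² ≈ 4.89 > 3, all λₙ > 0.
The n=1 mode decays slowest → dominates as t → ∞.
Asymptotic: φ ~ c₁ sin(πx/1.5) e^{-λ₁t} with decay rate λ₁ ≈ 1.89.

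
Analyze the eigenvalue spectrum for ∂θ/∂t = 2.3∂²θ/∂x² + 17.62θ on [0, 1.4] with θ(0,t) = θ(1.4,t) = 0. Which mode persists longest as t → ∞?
Eigenvalues: λₙ = 2.3n²π²/1.4² - 17.62.
First three modes:
  n=1: λ₁ = 2.3π²/1.4² - 17.62 ≈ -6.038
  n=2: λ₂ = 9.2π²/1.4² - 17.62 ≈ 28.707
  n=3: λ₃ = 20.7π²/1.4² - 17.62 ≈ 86.615
Since 2.3π²/1.4² ≈ 11.582 < 17.62, λ₁ < 0.
The n=1 mode grows fastest (−λₙ is largest for n=1) → dominates.
Asymptotic: θ ~ c₁ sin(πx/1.4) e^{6.038t} (exponential growth at rate −λ₁ ≈ 6.038).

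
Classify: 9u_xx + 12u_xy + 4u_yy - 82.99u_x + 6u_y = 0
Parabolic (discriminant = 0).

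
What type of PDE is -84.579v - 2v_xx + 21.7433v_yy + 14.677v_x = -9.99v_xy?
Rewriting in standard form: -2v_xx + 9.99v_xy + 21.7433v_yy + 14.677v_x - 84.579v = 0. With A = -2, B = 9.99, C = 21.7433, the discriminant is 273.7465. This is a hyperbolic PDE.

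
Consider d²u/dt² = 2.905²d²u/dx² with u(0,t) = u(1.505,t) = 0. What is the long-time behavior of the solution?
As t → ∞, u oscillates (no decay). Energy is conserved; the solution oscillates indefinitely as standing waves.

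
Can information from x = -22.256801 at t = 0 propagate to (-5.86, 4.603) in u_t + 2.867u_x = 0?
No. Only data at x = -19.056801 affects (-5.86, 4.603). Advection has one-way propagation along characteristics.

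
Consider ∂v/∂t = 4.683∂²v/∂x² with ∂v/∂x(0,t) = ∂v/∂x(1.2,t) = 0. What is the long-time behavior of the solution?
As t → ∞, v → constant (steady state). Heat is conserved (no flux at boundaries); solution approaches the spatial average.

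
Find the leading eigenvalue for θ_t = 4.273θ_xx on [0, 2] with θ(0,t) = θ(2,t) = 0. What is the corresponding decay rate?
Eigenvalues: λₙ = 4.273n²π²/2².
First three modes:
  n=1: λ₁ = 4.273π²/2² ≈ 10.543
  n=2: λ₂ = 17.092π²/2² ≈ 42.173 (4× faster decay)
  n=3: λ₃ = 38.457π²/2² ≈ 94.889 (9× faster decay)
As t → ∞, higher modes decay exponentially faster. The n=1 mode dominates: θ ~ c₁ sin(πx/2) e^{-λ₁t}.
Decay rate: λ₁ = 4.273π²/2² ≈ 10.543.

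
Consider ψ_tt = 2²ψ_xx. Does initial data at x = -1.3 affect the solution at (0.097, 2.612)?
Yes. The domain of dependence is [-5.127, 5.321], and -1.3 ∈ [-5.127, 5.321].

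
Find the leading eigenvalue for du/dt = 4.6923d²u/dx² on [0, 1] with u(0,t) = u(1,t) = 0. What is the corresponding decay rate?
Eigenvalues: λₙ = 4.6923n²π².
First three modes:
  n=1: λ₁ = 4.6923π² ≈ 46.311
  n=2: λ₂ = 18.7692π² ≈ 185.245 (4× faster decay)
  n=3: λ₃ = 42.2307π² ≈ 416.8 (9× faster decay)
As t → ∞, higher modes decay exponentially faster. The n=1 mode dominates: u ~ c₁ sin(πx) e^{-λ₁t}.
Decay rate: λ₁ = 4.6923π² ≈ 46.311.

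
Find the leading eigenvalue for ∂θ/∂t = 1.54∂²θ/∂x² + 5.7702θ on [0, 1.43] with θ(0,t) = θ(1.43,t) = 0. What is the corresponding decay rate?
Eigenvalues: λₙ = 1.54n²π²/1.43² - 5.7702.
First three modes:
  n=1: λ₁ = 1.54π²/1.43² - 5.7702 ≈ 1.663
  n=2: λ₂ = 6.16π²/1.43² - 5.7702 ≈ 23.961
  n=3: λ₃ = 13.86π²/1.43² - 5.7702 ≈ 61.124
Since 1.54π²/1.43² ≈ 7.433 > 5.7702, all λₙ > 0.
The n=1 mode decays slowest → dominates as t → ∞.
Asymptotic: θ ~ c₁ sin(πx/1.43) e^{-λ₁t} with decay rate λ₁ ≈ 1.663.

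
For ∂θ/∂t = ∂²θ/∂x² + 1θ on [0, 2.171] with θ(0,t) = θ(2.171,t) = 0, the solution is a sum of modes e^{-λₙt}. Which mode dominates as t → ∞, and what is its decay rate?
Eigenvalues: λₙ = n²π²/2.171² - 1.
First three modes:
  n=1: λ₁ = π²/2.171² - 1 ≈ 1.094
  n=2: λ₂ = 4π²/2.171² - 1 ≈ 7.376
  n=3: λ₃ = 9π²/2.171² - 1 ≈ 17.846
Since π²/2.171² ≈ 2.094 > 1, all λₙ > 0.
The n=1 mode decays slowest → dominates as t → ∞.
Asymptotic: θ ~ c₁ sin(πx/2.171) e^{-λ₁t} with decay rate λ₁ ≈ 1.094.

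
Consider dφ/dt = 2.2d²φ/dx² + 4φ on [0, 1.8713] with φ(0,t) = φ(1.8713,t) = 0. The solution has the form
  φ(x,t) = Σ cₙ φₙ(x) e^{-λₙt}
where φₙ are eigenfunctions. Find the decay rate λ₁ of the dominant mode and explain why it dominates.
Eigenvalues: λₙ = 2.2n²π²/1.8713² - 4.
First three modes:
  n=1: λ₁ = 2.2π²/1.8713² - 4 ≈ 2.201
  n=2: λ₂ = 8.8π²/1.8713² - 4 ≈ 20.803
  n=3: λ₃ = 19.8π²/1.8713² - 4 ≈ 51.806
Since 2.2π²/1.8713² ≈ 6.201 > 4, all λₙ > 0.
The n=1 mode decays slowest → dominates as t → ∞.
Asymptotic: φ ~ c₁ sin(πx/1.8713) e^{-λ₁t} with decay rate λ₁ ≈ 2.201.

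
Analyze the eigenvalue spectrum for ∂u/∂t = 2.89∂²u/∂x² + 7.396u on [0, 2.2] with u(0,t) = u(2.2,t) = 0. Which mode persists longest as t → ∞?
Eigenvalues: λₙ = 2.89n²π²/2.2² - 7.396.
First three modes:
  n=1: λ₁ = 2.89π²/2.2² - 7.396 ≈ -1.503
  n=2: λ₂ = 11.56π²/2.2² - 7.396 ≈ 16.177
  n=3: λ₃ = 26.01π²/2.2² - 7.396 ≈ 45.643
Since 2.89π²/2.2² ≈ 5.893 < 7.396, λ₁ < 0.
The n=1 mode grows fastest (−λₙ is largest for n=1) → dominates.
Asymptotic: u ~ c₁ sin(πx/2.2) e^{1.503t} (exponential growth at rate −λ₁ ≈ 1.503).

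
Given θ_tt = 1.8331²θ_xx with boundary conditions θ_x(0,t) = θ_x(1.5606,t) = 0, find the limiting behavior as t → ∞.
θ oscillates about a mean that drifts linearly in t (generically unbounded; no decay). There is no damping, so the nonconstant modes persist as standing waves (energy conserved, no decay). But with Neumann conditions at both ends the constant mode has eigenvalue 0: the spatial mean M(t) of θ satisfies M'' = 0, so M(t) = M(0) + M'(0)·t. Unless the initial velocity has zero mean (∫θ_t(x,0)dx = 0), the solution grows linearly in t (unbounded, though not exponentially); if it does have zero mean, the solution stays bounded and simply oscillates.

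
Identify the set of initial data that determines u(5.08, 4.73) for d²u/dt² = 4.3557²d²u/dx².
Domain of dependence: [-15.522461, 25.682461]. Signals travel at speed 4.3557, so data within |x - 5.08| ≤ 4.3557·4.73 = 20.602461 can reach the point.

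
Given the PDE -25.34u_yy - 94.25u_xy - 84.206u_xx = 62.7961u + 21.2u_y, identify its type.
Rewriting in standard form: -84.206u_xx - 94.25u_xy - 25.34u_yy - 21.2u_y - 62.7961u = 0. The second-order coefficients are A = -84.206, B = -94.25, C = -25.34. Since B² - 4AC = 347.94234 > 0, this is a hyperbolic PDE.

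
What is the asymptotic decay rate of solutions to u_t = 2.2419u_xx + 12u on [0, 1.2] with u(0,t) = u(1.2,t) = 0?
Eigenvalues: λₙ = 2.2419n²π²/1.2² - 12.
First three modes:
  n=1: λ₁ = 2.2419π²/1.2² - 12 ≈ 3.366
  n=2: λ₂ = 8.9676π²/1.2² - 12 ≈ 49.463
  n=3: λ₃ = 20.1771π²/1.2² - 12 ≈ 126.292
Since 2.2419π²/1.2² ≈ 15.366 > 12, all λₙ > 0.
The n=1 mode decays slowest → dominates as t → ∞.
Asymptotic: u ~ c₁ sin(πx/1.2) e^{-λ₁t} with decay rate λ₁ ≈ 3.366.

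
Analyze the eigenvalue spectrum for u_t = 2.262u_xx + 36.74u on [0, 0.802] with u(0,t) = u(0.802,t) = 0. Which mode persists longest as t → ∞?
Eigenvalues: λₙ = 2.262n²π²/0.802² - 36.74.
First three modes:
  n=1: λ₁ = 2.262π²/0.802² - 36.74 ≈ -2.031
  n=2: λ₂ = 9.048π²/0.802² - 36.74 ≈ 102.096
  n=3: λ₃ = 20.358π²/0.802² - 36.74 ≈ 275.642
Since 2.262π²/0.802² ≈ 34.709 < 36.74, λ₁ < 0.
The n=1 mode grows fastest (−λₙ is largest for n=1) → dominates.
Asymptotic: u ~ c₁ sin(πx/0.802) e^{2.031t} (exponential growth at rate −λ₁ ≈ 2.031).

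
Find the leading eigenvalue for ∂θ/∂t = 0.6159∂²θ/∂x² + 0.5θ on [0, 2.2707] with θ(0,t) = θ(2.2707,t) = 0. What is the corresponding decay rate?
Eigenvalues: λₙ = 0.6159n²π²/2.2707² - 0.5.
First three modes:
  n=1: λ₁ = 0.6159π²/2.2707² - 0.5 ≈ 0.679
  n=2: λ₂ = 2.4636π²/2.2707² - 0.5 ≈ 4.216
  n=3: λ₃ = 5.5431π²/2.2707² - 0.5 ≈ 10.11
Since 0.6159π²/2.2707² ≈ 1.179 > 0.5, all λₙ > 0.
The n=1 mode decays slowest → dominates as t → ∞.
Asymptotic: θ ~ c₁ sin(πx/2.2707) e^{-λ₁t} with decay rate λ₁ ≈ 0.679.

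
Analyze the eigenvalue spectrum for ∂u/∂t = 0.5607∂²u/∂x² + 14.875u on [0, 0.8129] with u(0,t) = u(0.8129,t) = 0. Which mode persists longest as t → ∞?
Eigenvalues: λₙ = 0.5607n²π²/0.8129² - 14.875.
First three modes:
  n=1: λ₁ = 0.5607π²/0.8129² - 14.875 ≈ -6.501
  n=2: λ₂ = 2.2428π²/0.8129² - 14.875 ≈ 18.623
  n=3: λ₃ = 5.0463π²/0.8129² - 14.875 ≈ 60.495
Since 0.5607π²/0.8129² ≈ 8.374 < 14.875, λ₁ < 0.
The n=1 mode grows fastest (−λₙ is largest for n=1) → dominates.
Asymptotic: u ~ c₁ sin(πx/0.8129) e^{6.501t} (exponential growth at rate −λ₁ ≈ 6.501).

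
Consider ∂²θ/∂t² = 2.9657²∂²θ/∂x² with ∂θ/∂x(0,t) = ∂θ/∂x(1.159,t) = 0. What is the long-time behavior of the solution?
As t → ∞, θ oscillates about a mean that drifts linearly in t (generically unbounded; no decay). There is no damping, so the nonconstant modes persist as standing waves (energy conserved, no decay). But with Neumann conditions at both ends the constant mode has eigenvalue 0: the spatial mean M(t) of θ satisfies M'' = 0, so M(t) = M(0) + M'(0)·t. Unless the initial velocity has zero mean (∫θ_t(x,0)dx = 0), the solution grows linearly in t (unbounded, though not exponentially); if it does have zero mean, the solution stays bounded and simply oscillates.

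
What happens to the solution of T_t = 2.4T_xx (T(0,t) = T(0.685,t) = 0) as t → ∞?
T → 0. Heat diffuses out through both boundaries.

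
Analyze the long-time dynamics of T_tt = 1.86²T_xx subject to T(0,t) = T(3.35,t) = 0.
Long-time behavior: T oscillates (no decay). Energy is conserved; the solution oscillates indefinitely as standing waves.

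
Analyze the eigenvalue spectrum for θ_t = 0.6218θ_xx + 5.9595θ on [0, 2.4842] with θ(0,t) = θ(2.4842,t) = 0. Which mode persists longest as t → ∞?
Eigenvalues: λₙ = 0.6218n²π²/2.4842² - 5.9595.
First three modes:
  n=1: λ₁ = 0.6218π²/2.4842² - 5.9595 ≈ -4.965
  n=2: λ₂ = 2.4872π²/2.4842² - 5.9595 ≈ -1.982
  n=3: λ₃ = 5.5962π²/2.4842² - 5.9595 ≈ 2.99
Since 0.6218π²/2.4842² ≈ 0.994 < 5.9595, λ₁ < 0.
The n=1 mode grows fastest (−λₙ is largest for n=1) → dominates.
Asymptotic: θ ~ c₁ sin(πx/2.4842) e^{4.965t} (exponential growth at rate −λ₁ ≈ 4.965).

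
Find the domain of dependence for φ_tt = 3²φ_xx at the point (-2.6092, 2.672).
Domain of dependence: [-10.6252, 5.4068]. Signals travel at speed 3, so data within |x - -2.6092| ≤ 3·2.672 = 8.016 can reach the point.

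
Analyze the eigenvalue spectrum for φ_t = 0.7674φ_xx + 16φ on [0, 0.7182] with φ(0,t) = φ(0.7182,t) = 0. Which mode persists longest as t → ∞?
Eigenvalues: λₙ = 0.7674n²π²/0.7182² - 16.
First three modes:
  n=1: λ₁ = 0.7674π²/0.7182² - 16 ≈ -1.316
  n=2: λ₂ = 3.0696π²/0.7182² - 16 ≈ 42.734
  n=3: λ₃ = 6.9066π²/0.7182² - 16 ≈ 116.152
Since 0.7674π²/0.7182² ≈ 14.684 < 16, λ₁ < 0.
The n=1 mode grows fastest (−λₙ is largest for n=1) → dominates.
Asymptotic: φ ~ c₁ sin(πx/0.7182) e^{1.316t} (exponential growth at rate −λ₁ ≈ 1.316).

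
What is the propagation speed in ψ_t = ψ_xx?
Infinite. The heat equation is parabolic, not hyperbolic, so disturbances propagate instantly.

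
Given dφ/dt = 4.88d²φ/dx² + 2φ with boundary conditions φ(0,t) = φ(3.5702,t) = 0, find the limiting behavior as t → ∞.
φ → 0. Diffusion dominates reaction (r=2 < κπ²/L²≈3.78); solution decays.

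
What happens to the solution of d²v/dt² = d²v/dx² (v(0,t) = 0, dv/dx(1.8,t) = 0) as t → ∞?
v oscillates (no decay). Energy is conserved; the solution oscillates indefinitely as standing waves.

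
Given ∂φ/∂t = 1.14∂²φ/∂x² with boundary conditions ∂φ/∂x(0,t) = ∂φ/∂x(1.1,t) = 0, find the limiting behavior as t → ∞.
φ → constant (steady state). Heat is conserved (no flux at boundaries); solution approaches the spatial average.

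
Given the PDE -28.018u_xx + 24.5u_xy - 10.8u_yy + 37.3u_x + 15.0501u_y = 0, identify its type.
The second-order coefficients are A = -28.018, B = 24.5, C = -10.8. Since B² - 4AC = -610.1276 < 0, this is an elliptic PDE.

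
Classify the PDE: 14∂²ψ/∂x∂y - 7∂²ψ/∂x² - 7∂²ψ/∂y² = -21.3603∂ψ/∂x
Rewriting in standard form: -7∂²ψ/∂x² + 14∂²ψ/∂x∂y - 7∂²ψ/∂y² + 21.3603∂ψ/∂x = 0. A = -7, B = 14, C = -7. Discriminant B² - 4AC = 0. Since 0 = 0, parabolic.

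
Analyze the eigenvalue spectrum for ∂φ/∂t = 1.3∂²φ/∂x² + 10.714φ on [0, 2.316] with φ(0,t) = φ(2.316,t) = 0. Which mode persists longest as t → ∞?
Eigenvalues: λₙ = 1.3n²π²/2.316² - 10.714.
First three modes:
  n=1: λ₁ = 1.3π²/2.316² - 10.714 ≈ -8.322
  n=2: λ₂ = 5.2π²/2.316² - 10.714 ≈ -1.146
  n=3: λ₃ = 11.7π²/2.316² - 10.714 ≈ 10.814
Since 1.3π²/2.316² ≈ 2.392 < 10.714, λ₁ < 0.
The n=1 mode grows fastest (−λₙ is largest for n=1) → dominates.
Asymptotic: φ ~ c₁ sin(πx/2.316) e^{8.322t} (exponential growth at rate −λ₁ ≈ 8.322).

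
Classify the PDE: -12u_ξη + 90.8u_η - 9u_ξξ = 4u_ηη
Rewriting in standard form: -9u_ξξ - 12u_ξη - 4u_ηη + 90.8u_η = 0. A = -9, B = -12, C = -4. Discriminant B² - 4AC = 0. Since 0 = 0, parabolic.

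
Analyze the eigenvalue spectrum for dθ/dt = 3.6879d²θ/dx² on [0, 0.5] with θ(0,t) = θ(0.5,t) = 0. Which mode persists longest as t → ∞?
Eigenvalues: λₙ = 3.6879n²π²/0.5².
First three modes:
  n=1: λ₁ = 3.6879π²/0.5² ≈ 145.592
  n=2: λ₂ = 14.7516π²/0.5² ≈ 582.37 (4× faster decay)
  n=3: λ₃ = 33.1911π²/0.5² ≈ 1310.332 (9× faster decay)
As t → ∞, higher modes decay exponentially faster. The n=1 mode dominates: θ ~ c₁ sin(πx/0.5) e^{-λ₁t}.
Decay rate: λ₁ = 3.6879π²/0.5² ≈ 145.592.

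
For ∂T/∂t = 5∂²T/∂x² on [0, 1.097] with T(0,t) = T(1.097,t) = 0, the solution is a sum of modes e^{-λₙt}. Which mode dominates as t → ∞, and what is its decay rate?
Eigenvalues: λₙ = 5n²π²/1.097².
First three modes:
  n=1: λ₁ = 5π²/1.097² ≈ 41.007
  n=2: λ₂ = 20π²/1.097² ≈ 164.027 (4× faster decay)
  n=3: λ₃ = 45π²/1.097² ≈ 369.062 (9× faster decay)
As t → ∞, higher modes decay exponentially faster. The n=1 mode dominates: T ~ c₁ sin(πx/1.097) e^{-λ₁t}.
Decay rate: λ₁ = 5π²/1.097² ≈ 41.007.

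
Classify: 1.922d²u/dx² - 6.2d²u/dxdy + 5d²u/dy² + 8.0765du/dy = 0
Parabolic (discriminant = 0).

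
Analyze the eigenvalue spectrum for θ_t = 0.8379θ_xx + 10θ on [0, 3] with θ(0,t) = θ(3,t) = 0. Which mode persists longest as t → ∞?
Eigenvalues: λₙ = 0.8379n²π²/3² - 10.
First three modes:
  n=1: λ₁ = 0.8379π²/3² - 10 ≈ -9.081
  n=2: λ₂ = 3.3516π²/3² - 10 ≈ -6.325
  n=3: λ₃ = 7.5411π²/3² - 10 ≈ -1.73
Since 0.8379π²/3² ≈ 0.919 < 10, λ₁ < 0.
The n=1 mode grows fastest (−λₙ is largest for n=1) → dominates.
Asymptotic: θ ~ c₁ sin(πx/3) e^{9.081t} (exponential growth at rate −λ₁ ≈ 9.081).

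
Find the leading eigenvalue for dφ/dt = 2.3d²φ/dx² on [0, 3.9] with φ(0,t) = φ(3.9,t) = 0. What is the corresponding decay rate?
Eigenvalues: λₙ = 2.3n²π²/3.9².
First three modes:
  n=1: λ₁ = 2.3π²/3.9² ≈ 1.492
  n=2: λ₂ = 9.2π²/3.9² ≈ 5.97 (4× faster decay)
  n=3: λ₃ = 20.7π²/3.9² ≈ 13.432 (9× faster decay)
As t → ∞, higher modes decay exponentially faster. The n=1 mode dominates: φ ~ c₁ sin(πx/3.9) e^{-λ₁t}.
Decay rate: λ₁ = 2.3π²/3.9² ≈ 1.492.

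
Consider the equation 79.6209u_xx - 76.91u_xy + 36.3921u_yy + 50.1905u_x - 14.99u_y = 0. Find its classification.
Elliptic. (A = 79.6209, B = -76.91, C = 36.3921 gives B² - 4AC = -5675.13891956.)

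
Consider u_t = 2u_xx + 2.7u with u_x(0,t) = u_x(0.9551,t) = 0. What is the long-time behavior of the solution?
As t → ∞, u grows unboundedly. With Neumann BCs the constant mode has diffusion eigenvalue 0, so any r > 0 makes it grow like e^(2.7t); solution grows exponentially.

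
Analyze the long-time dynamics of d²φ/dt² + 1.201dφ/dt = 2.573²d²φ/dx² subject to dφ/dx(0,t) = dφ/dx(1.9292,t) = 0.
Long-time behavior: φ → constant (steady state). Damping (γ=1.201) dissipates the nonconstant modes; with Neumann BCs the spatial average obeys M''+γM'=0 and tends to a finite limit.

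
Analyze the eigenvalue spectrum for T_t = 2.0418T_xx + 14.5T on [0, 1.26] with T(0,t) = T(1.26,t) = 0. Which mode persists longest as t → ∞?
Eigenvalues: λₙ = 2.0418n²π²/1.26² - 14.5.
First three modes:
  n=1: λ₁ = 2.0418π²/1.26² - 14.5 ≈ -1.807
  n=2: λ₂ = 8.1672π²/1.26² - 14.5 ≈ 36.273
  n=3: λ₃ = 18.3762π²/1.26² - 14.5 ≈ 99.739
Since 2.0418π²/1.26² ≈ 12.693 < 14.5, λ₁ < 0.
The n=1 mode grows fastest (−λₙ is largest for n=1) → dominates.
Asymptotic: T ~ c₁ sin(πx/1.26) e^{1.807t} (exponential growth at rate −λ₁ ≈ 1.807).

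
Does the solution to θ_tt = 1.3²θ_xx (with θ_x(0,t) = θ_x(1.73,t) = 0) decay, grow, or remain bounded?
θ oscillates about a mean that drifts linearly in t (generically unbounded; no decay). There is no damping, so the nonconstant modes persist as standing waves (energy conserved, no decay). But with Neumann conditions at both ends the constant mode has eigenvalue 0: the spatial mean M(t) of θ satisfies M'' = 0, so M(t) = M(0) + M'(0)·t. Unless the initial velocity has zero mean (∫θ_t(x,0)dx = 0), the solution grows linearly in t (unbounded, though not exponentially); if it does have zero mean, the solution stays bounded and simply oscillates.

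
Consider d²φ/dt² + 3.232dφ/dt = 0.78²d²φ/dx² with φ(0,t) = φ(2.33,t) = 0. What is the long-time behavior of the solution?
As t → ∞, φ → 0. Damping (γ=3.232) dissipates energy; oscillations decay exponentially.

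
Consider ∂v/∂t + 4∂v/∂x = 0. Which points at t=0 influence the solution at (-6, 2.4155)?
A single point: x = -15.662. The characteristic through (-6, 2.4155) is x - 4t = const, so x = -6 - 4·2.4155 = -15.662.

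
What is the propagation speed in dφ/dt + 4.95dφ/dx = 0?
Speed = 4.95. Information travels along x - 4.95t = const (rightward).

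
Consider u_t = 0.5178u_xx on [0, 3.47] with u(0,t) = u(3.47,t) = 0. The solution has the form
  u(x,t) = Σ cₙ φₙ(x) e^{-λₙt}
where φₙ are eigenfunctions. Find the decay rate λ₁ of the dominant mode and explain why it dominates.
Eigenvalues: λₙ = 0.5178n²π²/3.47².
First three modes:
  n=1: λ₁ = 0.5178π²/3.47² ≈ 0.424
  n=2: λ₂ = 2.0712π²/3.47² ≈ 1.698 (4× faster decay)
  n=3: λ₃ = 4.6602π²/3.47² ≈ 3.82 (9× faster decay)
As t → ∞, higher modes decay exponentially faster. The n=1 mode dominates: u ~ c₁ sin(πx/3.47) e^{-λ₁t}.
Decay rate: λ₁ = 0.5178π²/3.47² ≈ 0.424.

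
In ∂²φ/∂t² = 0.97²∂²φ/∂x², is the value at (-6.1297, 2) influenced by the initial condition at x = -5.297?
Yes. The domain of dependence is [-8.0697, -4.1897], and -5.297 ∈ [-8.0697, -4.1897].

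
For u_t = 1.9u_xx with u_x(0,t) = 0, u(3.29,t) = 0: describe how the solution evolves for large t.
u → 0. Heat escapes through the Dirichlet boundary.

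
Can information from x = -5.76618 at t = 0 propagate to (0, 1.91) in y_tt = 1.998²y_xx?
No. The domain of dependence is [-3.81618, 3.81618], and -5.76618 is outside this interval.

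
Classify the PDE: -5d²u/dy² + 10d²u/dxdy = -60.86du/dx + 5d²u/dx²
Rewriting in standard form: -5d²u/dx² + 10d²u/dxdy - 5d²u/dy² + 60.86du/dx = 0. A = -5, B = 10, C = -5. Discriminant B² - 4AC = 0. Since 0 = 0, parabolic.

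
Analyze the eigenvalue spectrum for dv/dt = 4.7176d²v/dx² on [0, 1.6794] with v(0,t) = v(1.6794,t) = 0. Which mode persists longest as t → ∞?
Eigenvalues: λₙ = 4.7176n²π²/1.6794².
First three modes:
  n=1: λ₁ = 4.7176π²/1.6794² ≈ 16.509
  n=2: λ₂ = 18.8704π²/1.6794² ≈ 66.035 (4× faster decay)
  n=3: λ₃ = 42.4584π²/1.6794² ≈ 148.578 (9× faster decay)
As t → ∞, higher modes decay exponentially faster. The n=1 mode dominates: v ~ c₁ sin(πx/1.6794) e^{-λ₁t}.
Decay rate: λ₁ = 4.7176π²/1.6794² ≈ 16.509.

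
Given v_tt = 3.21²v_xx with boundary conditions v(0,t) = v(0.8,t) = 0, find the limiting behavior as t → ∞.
v oscillates (no decay). Energy is conserved; the solution oscillates indefinitely as standing waves.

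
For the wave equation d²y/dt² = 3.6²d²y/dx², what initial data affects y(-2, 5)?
Domain of dependence: [-20, 16]. Signals travel at speed 3.6, so data within |x - -2| ≤ 3.6·5 = 18 can reach the point.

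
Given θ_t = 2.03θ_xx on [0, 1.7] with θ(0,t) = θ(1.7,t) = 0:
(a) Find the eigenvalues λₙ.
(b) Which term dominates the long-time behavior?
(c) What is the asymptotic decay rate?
Eigenvalues: λₙ = 2.03n²π²/1.7².
First three modes:
  n=1: λ₁ = 2.03π²/1.7² ≈ 6.933
  n=2: λ₂ = 8.12π²/1.7² ≈ 27.731 (4× faster decay)
  n=3: λ₃ = 18.27π²/1.7² ≈ 62.394 (9× faster decay)
As t → ∞, higher modes decay exponentially faster. The n=1 mode dominates: θ ~ c₁ sin(πx/1.7) e^{-λ₁t}.
Decay rate: λ₁ = 2.03π²/1.7² ≈ 6.933.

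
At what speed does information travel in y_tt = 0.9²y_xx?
Speed = 0.9. Information travels along characteristics x = x₀ ± 0.9t.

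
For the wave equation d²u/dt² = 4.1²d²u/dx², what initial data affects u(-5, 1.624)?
Domain of dependence: [-11.6584, 1.6584]. Signals travel at speed 4.1, so data within |x - -5| ≤ 4.1·1.624 = 6.6584 can reach the point.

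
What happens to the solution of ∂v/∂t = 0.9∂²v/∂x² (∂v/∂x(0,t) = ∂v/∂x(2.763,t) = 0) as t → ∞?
v → constant (steady state). Heat is conserved (no flux at boundaries); solution approaches the spatial average.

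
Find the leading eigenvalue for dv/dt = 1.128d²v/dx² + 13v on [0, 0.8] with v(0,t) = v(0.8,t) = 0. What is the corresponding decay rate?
Eigenvalues: λₙ = 1.128n²π²/0.8² - 13.
First three modes:
  n=1: λ₁ = 1.128π²/0.8² - 13 ≈ 4.395
  n=2: λ₂ = 4.512π²/0.8² - 13 ≈ 56.581
  n=3: λ₃ = 10.152π²/0.8² - 13 ≈ 143.557
Since 1.128π²/0.8² ≈ 17.395 > 13, all λₙ > 0.
The n=1 mode decays slowest → dominates as t → ∞.
Asymptotic: v ~ c₁ sin(πx/0.8) e^{-λ₁t} with decay rate λ₁ ≈ 4.395.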